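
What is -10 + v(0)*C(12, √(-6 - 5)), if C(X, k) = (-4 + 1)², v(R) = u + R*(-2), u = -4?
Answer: -46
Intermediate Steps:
v(R) = -4 - 2*R (v(R) = -4 + R*(-2) = -4 - 2*R)
C(X, k) = 9 (C(X, k) = (-3)² = 9)
-10 + v(0)*C(12, √(-6 - 5)) = -10 + (-4 - 2*0)*9 = -10 + (-4 + 0)*9 = -10 - 4*9 = -10 - 36 = -46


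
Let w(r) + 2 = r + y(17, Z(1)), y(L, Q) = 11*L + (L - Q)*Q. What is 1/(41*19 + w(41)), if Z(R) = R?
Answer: 1/1021 ≈ 0.00097943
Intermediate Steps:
y(L, Q) = 11*L + Q*(L - Q)
w(r) = 201 + r (w(r) = -2 + (r + (-1*1**2 + 11*17 + 17*1)) = -2 + (r + (-1*1 + 187 + 17)) = -2 + (r + (-1 + 187 + 17)) = -2 + (r + 203) = -2 + (203 + r) = 201 + r)
1/(41*19 + w(41)) = 1/(41*19 + (201 + 41)) = 1/(779 + 242) = 1/1021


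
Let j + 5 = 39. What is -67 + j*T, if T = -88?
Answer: -3059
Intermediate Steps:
j = 34 (j = -5 + 39 = 34)
-67 + j*T = -67 + 34*(-88) = -67 - 2992 = -3059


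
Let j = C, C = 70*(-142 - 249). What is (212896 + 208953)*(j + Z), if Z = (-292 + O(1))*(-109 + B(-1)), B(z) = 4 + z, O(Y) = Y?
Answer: 1466347124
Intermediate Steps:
C = -27370 (C = 70*(-391) = -27370)
j = -27370
Z = 30846 (Z = (-292 + 1)*(-109 + (4 - 1)) = -291*(-109 + 3) = -291*(-106) = 30846)
(212896 + 208953)*(j + Z) = (212896 + 208953)*(-27370 + 30846) = 421849*3476 = 1466347124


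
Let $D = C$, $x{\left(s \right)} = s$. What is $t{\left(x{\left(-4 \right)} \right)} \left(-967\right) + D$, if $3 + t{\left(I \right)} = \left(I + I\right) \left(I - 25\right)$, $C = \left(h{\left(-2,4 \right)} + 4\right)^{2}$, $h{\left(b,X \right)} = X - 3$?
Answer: $-221418$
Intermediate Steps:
$h{\left(b,X \right)} = -3 + X$ ($h{\left(b,X \right)} = X - 3 = -3 + X$)
$C = 25$ ($C = \left(\left(-3 + 4\right) + 4\right)^{2} = \left(1 + 4\right)^{2} = 5^{2} = 25$)
$D = 25$
$t{\left(I \right)} = -3 + 2 I \left(-25 + I\right)$ ($t{\left(I \right)} = -3 + \left(I + I\right) \left(I - 25\right) = -3 + 2 I \left(-25 + I\right)$)
$t{\left(x{\left(-4 \right)} \right)} \left(-967\right) + D = \left(-3 - -200 + 2 \left(-4\right)^{2}\right) \left(-967\right) + 25 = \left(-3 + 200 + 2 \cdot 16\right) \left(-967\right) + 25 = \left(-3 + 200 + 32\right) \left(-967\right) + 25 = 229 \left(-967\right) + 25 = -221443 + 25 = -221418$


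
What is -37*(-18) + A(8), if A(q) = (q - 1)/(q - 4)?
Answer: 2671/4 ≈ 667.75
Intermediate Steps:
A(q) = (-1 + q)/(-4 + q)
-37*(-18) + A(8) = -37*(-18) + (-1 + 8)/(-4 + 8) = 666 + 7/4 = 2671/4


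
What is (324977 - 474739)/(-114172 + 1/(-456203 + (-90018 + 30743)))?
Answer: 77199016236/58853154217 ≈ 1.3117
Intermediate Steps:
(324977 - 474739)/(-114172 + 1/(-456203 + (-90018 + 30743))) = -149762/(-114172 + 1/(-456203 - 59275)) = -149762/(-114172 + 1/(-515478)) = -149762/(-114172 - 1/515478) = -149762/(-58853154217/515478) = -149762*(-515478/58853154217) = 77199016236/58853154217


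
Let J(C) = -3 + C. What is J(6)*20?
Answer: 60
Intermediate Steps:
J(6)*20 = (-3 + 6)*20 = 3*20 = 60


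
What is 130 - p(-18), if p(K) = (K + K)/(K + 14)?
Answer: 121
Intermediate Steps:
p(K) = 2*K/(14 + K) (p(K) = (2*K)/(14 + K) = 2*K/(14 + K))
130 - p(-18) = 130 - 2*(-18)/(14 - 18) = 130 - 2*(-18)/(-4) = 130 - 2*(-18)*(-1)/4 = 130 - 1*9 = 130 - 9 = 121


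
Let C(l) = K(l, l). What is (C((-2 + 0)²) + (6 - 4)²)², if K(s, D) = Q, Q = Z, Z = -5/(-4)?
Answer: 441/16 ≈ 27.563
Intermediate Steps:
Z = 5/4 (Z = -5*(-¼) = 5/4 ≈ 1.2500)
Q = 5/4 ≈ 1.2500
K(s, D) = 5/4
C(l) = 5/4
(C((-2 + 0)²) + (6 - 4)²)² = (5/4 + (6 - 4)²)² = (5/4 + 2²)² = (5/4 + 4)² = (21/4)² = 441/16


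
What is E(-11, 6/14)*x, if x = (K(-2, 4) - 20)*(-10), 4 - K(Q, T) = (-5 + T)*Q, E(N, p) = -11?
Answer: -1980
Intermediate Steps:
K(Q, T) = 4 - Q*(-5 + T) (K(Q, T) = 4 - (-5 + T)*Q = 4 - Q*(-5 + T))
x = 180 (x = ((4 + 5*(-2) - 1*(-2)*4) - 20)*(-10) = ((4 - 10 + 8) - 20)*(-10) = (2 - 20)*(-10) = -18*(-10) = 180)
E(-11, 6/14)*x = -11*180 = -1980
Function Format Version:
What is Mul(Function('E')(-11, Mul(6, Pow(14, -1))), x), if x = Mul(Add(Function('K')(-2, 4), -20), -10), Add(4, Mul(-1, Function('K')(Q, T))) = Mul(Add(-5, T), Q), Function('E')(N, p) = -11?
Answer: -1980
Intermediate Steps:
Function('K')(Q, T) = Add(4, Mul(-1, Q, Add(-5, T))) (Function('K')(Q, T) = Add(4, Mul(-1, Mul(Add(-5, T), Q))) = Add(4, Mul(-1, Mul(Q, Add(-5, T)))) = Add(4, Mul(-1, Q, Add(-5, T))))
x = 180 (x = Mul(Add(Add(4, Mul(5, -2), Mul(-1, -2, 4)), -20), -10) = Mul(Add(Add(4, -10, 8), -20), -10) = Mul(Add(2, -20), -10) = Mul(-18, -10) = 180)
Mul(Function('E')(-11, Mul(6, Pow(14, -1))), x) = Mul(-11, 180) = -1980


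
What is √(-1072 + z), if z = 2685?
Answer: √1613 ≈ 40.162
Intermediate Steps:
√(-1072 + z) = √(-1072 + 2685) = √1613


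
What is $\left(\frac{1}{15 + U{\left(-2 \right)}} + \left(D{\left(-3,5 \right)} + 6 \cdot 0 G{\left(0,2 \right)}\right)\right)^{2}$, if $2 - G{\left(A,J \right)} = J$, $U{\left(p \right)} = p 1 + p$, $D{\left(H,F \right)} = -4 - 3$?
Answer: $\frac{5776}{121} \approx 47.736$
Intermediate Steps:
$D{\left(H,F \right)} = -7$
$U{\left(p \right)} = 2 p$ ($U{\left(p \right)} = p + p = 2 p$)
$G{\left(A,J \right)} = 2 - J$
$\left(\frac{1}{15 + U{\left(-2 \right)}} + \left(D{\left(-3,5 \right)} + 6 \cdot 0 G{\left(0,2 \right)}\right)\right)^{2} = \left(\frac{1}{15 + 2 \left(-2\right)} - \left(7 - 6 \cdot 0 \left(2 - 2\right)\right)\right)^{2} = \left(\frac{1}{15 - 4} - \left(7 + 0 \left(2 - 2\right)\right)\right)^{2} = \left(\frac{1}{11} + \left(-7 + 0 \cdot 0\right)\right)^{2} = \left(\frac{1}{11} + \left(-7 + 0\right)\right)^{2} = \left(\frac{1}{11} - 7\right)^{2} = \left(- \frac{76}{11}\right)^{2} = \frac{5776}{121}$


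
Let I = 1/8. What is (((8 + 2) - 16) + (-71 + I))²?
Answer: 378225/64 ≈ 5909.8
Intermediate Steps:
I = ⅛ ≈ 0.12500
(((8 + 2) - 16) + (-71 + I))² = (((8 + 2) - 16) + (-71 + ⅛))² = ((10 - 16) - 567/8)² = (-6 - 567/8)² = (-615/8)² = 378225/64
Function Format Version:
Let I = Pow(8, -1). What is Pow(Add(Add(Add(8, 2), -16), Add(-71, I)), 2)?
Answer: Rational(378225, 64) ≈ 5909.8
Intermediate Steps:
I = Rational(1, 8) ≈ 0.12500
Pow(Add(Add(Add(8, 2), -16), Add(-71, I)), 2) = Pow(Add(Add(Add(8, 2), -16), Add(-71, Rational(1, 8))), 2) = Pow(Add(Add(10, -16), Rational(-567, 8)), 2) = Pow(Add(-6, Rational(-567, 8)), 2) = Pow(Rational(-615, 8), 2) = Rational(378225, 64)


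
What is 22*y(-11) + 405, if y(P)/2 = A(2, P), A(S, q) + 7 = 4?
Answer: 273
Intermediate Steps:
A(S, q) = -3 (A(S, q) = -7 + 4 = -3)
y(P) = -6 (y(P) = 2*(-3) = -6)
22*y(-11) + 405 = 22*(-6) + 405 = -132 + 405 = 273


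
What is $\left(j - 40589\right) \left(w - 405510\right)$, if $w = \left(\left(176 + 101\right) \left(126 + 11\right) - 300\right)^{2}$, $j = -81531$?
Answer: $-173049131304920$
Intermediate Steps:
$w = 1417447201$ ($w = \left(277 \cdot 137 - 300\right)^{2} = \left(37949 - 300\right)^{2} = 37649^{2} = 1417447201$)
$\left(j - 40589\right) \left(w - 405510\right) = \left(-81531 - 40589\right) \left(1417447201 - 405510\right) = \left(-122120\right) 1417041691 = -173049131304920$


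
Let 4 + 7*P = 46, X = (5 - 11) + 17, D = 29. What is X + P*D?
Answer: 185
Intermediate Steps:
X = 11 (X = -6 + 17 = 11)
P = 6 (P = -4/7 + (1/7)*46 = -4/7 + 46/7 = 6)
X + P*D = 11 + 6*29 = 11 + 174 = 185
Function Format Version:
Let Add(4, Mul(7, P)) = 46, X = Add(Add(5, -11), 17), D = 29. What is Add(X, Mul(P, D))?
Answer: 185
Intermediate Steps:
X = 11 (X = Add(-6, 17) = 11)
P = 6 (P = Add(Rational(-4, 7), Mul(Rational(1, 7), 46)) = Add(Rational(-4, 7), Rational(46, 7)) = 6)
Add(X, Mul(P, D)) = Add(11, Mul(6, 29)) = Add(11, 174) = 185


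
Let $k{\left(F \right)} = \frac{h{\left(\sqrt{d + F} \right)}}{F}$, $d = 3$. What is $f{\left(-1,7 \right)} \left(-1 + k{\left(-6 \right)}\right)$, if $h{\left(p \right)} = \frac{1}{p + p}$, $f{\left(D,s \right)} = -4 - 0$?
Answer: $4 - \frac{i \sqrt{3}}{9} \approx 4.0 - 0.19245 i$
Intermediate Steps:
$f{\left(D,s \right)} = -4$ ($f{\left(D,s \right)} = -4 + 0 = -4$)
$h{\left(p \right)} = \frac{1}{2 p}$
$k{\left(F \right)} = \frac{1}{2 F \sqrt{3 + F}}$ ($k{\left(F \right)} = \frac{\frac{1}{2} \frac{1}{\sqrt{3 + F}}}{F} = \frac{1}{2 F \sqrt{3 + F}}$)
$f{\left(-1,7 \right)} \left(-1 + k{\left(-6 \right)}\right) = - 4 \left(-1 + \frac{1}{2 \left(-6\right) \sqrt{3 - 6}}\right) = - 4 \left(-1 + \frac{1}{2} \left(- \frac{1}{6}\right) \frac{1}{\sqrt{-3}}\right) = - 4 \left(-1 + \frac{1}{2} \left(- \frac{1}{6}\right) \left(- \frac{i \sqrt{3}}{3}\right)\right) = - 4 \left(-1 + \frac{i \sqrt{3}}{36}\right) = 4 - \frac{i \sqrt{3}}{9}$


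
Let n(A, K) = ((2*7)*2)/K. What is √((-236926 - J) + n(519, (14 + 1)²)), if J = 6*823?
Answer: 2*I*√13604843/15 ≈ 491.8*I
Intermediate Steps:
n(A, K) = 28/K (n(A, K) = (14*2)/K = 28/K)
J = 4938
√((-236926 - J) + n(519, (14 + 1)²)) = √((-236926 - 1*4938) + 28/((14 + 1)²)) = √((-236926 - 4938) + 28/(15²)) = √(-241864 + 28/225) = √(-54419372/225) = 2*I*√13604843/15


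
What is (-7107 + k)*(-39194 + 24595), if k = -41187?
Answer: 705044106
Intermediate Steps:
(-7107 + k)*(-39194 + 24595) = (-7107 - 41187)*(-39194 + 24595) = -48294*(-14599) = 705044106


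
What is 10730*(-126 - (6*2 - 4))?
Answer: -1437820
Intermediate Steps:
10730*(-126 - (6*2 - 4)) = 10730*(-126 - (12 - 4)) = 10730*(-126 - 1*8) = 10730*(-126 - 8) = 10730*(-134) = -1437820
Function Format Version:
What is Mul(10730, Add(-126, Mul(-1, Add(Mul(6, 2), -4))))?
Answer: -1437820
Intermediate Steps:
Mul(10730, Add(-126, Mul(-1, Add(Mul(6, 2), -4)))) = Mul(10730, Add(-126, Mul(-1, Add(12, -4)))) = Mul(10730, Add(-126, Mul(-1, 8))) = Mul(10730, Add(-126, -8)) = Mul(10730, -134) = -1437820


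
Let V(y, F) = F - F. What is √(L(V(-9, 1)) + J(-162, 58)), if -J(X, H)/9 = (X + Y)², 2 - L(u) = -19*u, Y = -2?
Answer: I*√242062 ≈ 492.0*I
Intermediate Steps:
V(y, F) = 0
L(u) = 2 + 19*u (L(u) = 2 - (-19)*u = 2 + 19*u)
J(X, H) = -9*(-2 + X)² (J(X, H) = -9*(X - 2)² = -9*(-2 + X)²)
√(L(V(-9, 1)) + J(-162, 58)) = √((2 + 19*0) - 9*(-2 - 162)²) = √((2 + 0) - 9*(-164)²) = √(2 - 9*26896) = √(2 - 242064) = √(-242062) = I*√242062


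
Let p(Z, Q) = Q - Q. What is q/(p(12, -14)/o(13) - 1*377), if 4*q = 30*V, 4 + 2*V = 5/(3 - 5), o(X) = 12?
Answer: 15/232 ≈ 0.064655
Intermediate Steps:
p(Z, Q) = 0
V = -13/4 (V = -2 + (5/(3 - 5))/2 = -2 + (5/(-2))/2 = -2 + (5*(-½))/2 = -2 + (½)*(-5/2) = -2 - 5/4 = -13/4 ≈ -3.2500)
q = -195/8 (q = (30*(-13/4))/4 = (¼)*(-195/2) = -195/8 ≈ -24.375)
q/(p(12, -14)/o(13) - 1*377) = -195/(8*(0/12 - 1*377)) = -195/(8*(0*(1/12) - 377)) = -195/(8*(0 - 377)) = -195/8/(-377) = -195/8*(-1/377) = 15/232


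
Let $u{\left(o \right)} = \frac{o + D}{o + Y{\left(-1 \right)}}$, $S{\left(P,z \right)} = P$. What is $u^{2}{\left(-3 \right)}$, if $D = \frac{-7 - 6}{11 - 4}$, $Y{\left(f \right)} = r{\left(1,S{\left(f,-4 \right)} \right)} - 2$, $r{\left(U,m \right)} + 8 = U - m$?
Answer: $\frac{1156}{5929} \approx 0.19497$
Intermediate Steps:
$r{\left(U,m \right)} = -8 + U - m$ ($r{\left(U,m \right)} = -8 + \left(U - m\right) = -8 + U - m$)
$Y{\left(f \right)} = -9 - f$ ($Y{\left(f \right)} = \left(-8 + 1 - f\right) - 2 = \left(-7 - f\right) - 2 = -9 - f$)
$D = - \frac{13}{7} \approx -1.8571$
$u{\left(o \right)} = \frac{- \frac{13}{7} + o}{-8 + o}$ ($u{\left(o \right)} = \frac{o - \frac{13}{7}}{o - 8} = \frac{- \frac{13}{7} + o}{o + \left(-9 + 1\right)} = \frac{- \frac{13}{7} + o}{o - 8} = \frac{- \frac{13}{7} + o}{-8 + o}$)
$u^{2}{\left(-3 \right)} = \left(\frac{- \frac{13}{7} - 3}{-8 - 3}\right)^{2} = \left(\frac{1}{-11} \left(- \frac{34}{7}\right)\right)^{2} = \left(\left(- \frac{1}{11}\right) \left(- \frac{34}{7}\right)\right)^{2} = \left(\frac{34}{77}\right)^{2} = \frac{1156}{5929}$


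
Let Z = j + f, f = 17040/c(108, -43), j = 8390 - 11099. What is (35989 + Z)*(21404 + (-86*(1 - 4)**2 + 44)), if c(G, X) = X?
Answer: 29233036000/43 ≈ 6.7984e+8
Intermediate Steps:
j = -2709
f = -17040/43 (f = 17040/(-43) = 17040*(-1/43) = -17040/43 ≈ -396.28)
Z = -133527/43 (Z = -2709 - 17040/43 = -133527/43 ≈ -3105.3)
(35989 + Z)*(21404 + (-86*(1 - 4)**2 + 44)) = (35989 - 133527/43)*(21404 + (-86*(1 - 4)**2 + 44)) = 1414000*(21404 + (-86*(-3)**2 + 44))/43 = 1414000*(21404 + (-86*9 + 44))/43 = 1414000*(21404 + (-774 + 44))/43 = 1414000*(21404 - 730)/43 = (1414000/43)*20674 = 29233036000/43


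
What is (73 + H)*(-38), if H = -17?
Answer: -2128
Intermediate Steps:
(73 + H)*(-38) = (73 - 17)*(-38) = 56*(-38) = -2128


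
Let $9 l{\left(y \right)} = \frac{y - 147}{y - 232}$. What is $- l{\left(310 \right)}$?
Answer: $- \frac{163}{702} \approx -0.23219$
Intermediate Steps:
$l{\left(y \right)} = \frac{-147 + y}{9 \left(-232 + y\right)}$ ($l{\left(y \right)} = \frac{\left(y - 147\right) \frac{1}{y - 232}}{9} = \frac{\left(-147 + y\right) \frac{1}{-232 + y}}{9} = \frac{\frac{1}{-232 + y} \left(-147 + y\right)}{9} = \frac{-147 + y}{9 \left(-232 + y\right)}$)
$- l{\left(310 \right)} = - \frac{-147 + 310}{9 \left(-232 + 310\right)} = - \frac{163}{9 \cdot 78} = \left(-1\right) \frac{163}{702} = - \frac{163}{702}$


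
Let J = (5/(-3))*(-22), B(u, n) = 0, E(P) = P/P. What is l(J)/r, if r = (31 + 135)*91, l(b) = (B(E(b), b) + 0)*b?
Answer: 0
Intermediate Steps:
E(P) = 1
J = 110/3 (J = (5*(-1/3))*(-22) = -5/3*(-22) = 110/3 ≈ 36.667)
l(b) = 0 (l(b) = (0 + 0)*b = 0*b = 0)
r = 15106 (r = 166*91 = 15106)
l(J)/r = 0/15106 = 0*(1/15106) = 0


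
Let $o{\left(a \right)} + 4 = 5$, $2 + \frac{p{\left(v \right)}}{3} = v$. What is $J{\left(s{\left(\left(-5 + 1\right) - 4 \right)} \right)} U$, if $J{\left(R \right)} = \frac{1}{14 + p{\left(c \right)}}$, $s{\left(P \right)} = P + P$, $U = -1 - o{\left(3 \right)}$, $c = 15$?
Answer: $- \frac{2}{53} \approx -0.037736$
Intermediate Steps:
$p{\left(v \right)} = -6 + 3 v$
$o{\left(a \right)} = 1$ ($o{\left(a \right)} = -4 + 5 = 1$)
$U = -2$ ($U = -1 - 1 = -2$)
$s{\left(P \right)} = 2 P$
$J{\left(R \right)} = \frac{1}{53}$ ($J{\left(R \right)} = \frac{1}{14 + \left(-6 + 3 \cdot 15\right)} = \frac{1}{14 + \left(-6 + 45\right)} = \frac{1}{14 + 39} = \frac{1}{53}$)
$J{\left(s{\left(\left(-5 + 1\right) - 4 \right)} \right)} U = \frac{1}{53} \left(-2\right) = - \frac{2}{53}$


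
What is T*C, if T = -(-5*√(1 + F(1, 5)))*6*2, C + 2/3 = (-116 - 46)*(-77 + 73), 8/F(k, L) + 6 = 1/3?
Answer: 38840*I*√119/17 ≈ 24923.0*I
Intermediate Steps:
F(k, L) = -24/17 (F(k, L) = 8/(-6 + 1/3) = 8/(-6 + ⅓) = 8/(-17/3) = 8*(-3/17) = -24/17)
C = 1942/3 (C = -⅔ + (-116 - 46)*(-77 + 73) = -⅔ - 162*(-4) = -⅔ + 648 = 1942/3 ≈ 647.33)
T = 60*I*√119/17 (T = -(-5*√(1 - 24/17))*6*2 = -(-5*I*√119/17)*6*2 = -(-30)*I*√119/17*2 = (30*I*√119/17)*2 = 60*I*√119/17 ≈ 38.501*I)
T*C = (60*I*√119/17)*(1942/3) = 38840*I*√119/17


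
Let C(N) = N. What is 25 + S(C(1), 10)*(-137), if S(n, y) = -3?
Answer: 436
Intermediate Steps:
25 + S(C(1), 10)*(-137) = 25 - 3*(-137) = 25 + 411 = 436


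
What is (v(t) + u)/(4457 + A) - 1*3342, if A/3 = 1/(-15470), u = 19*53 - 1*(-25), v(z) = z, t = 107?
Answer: -230412567824/68949787 ≈ -3341.7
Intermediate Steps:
u = 1032 (u = 1007 + 25 = 1032)
A = -3/15470 (A = 3/(-15470) = 3*(-1/15470) = -3/15470 ≈ -0.00019392)
(v(t) + u)/(4457 + A) - 1*3342 = (107 + 1032)/(4457 - 3/15470) - 1*3342 = 1139/(68949787/15470) - 3342 = 1139*(15470/68949787) - 3342 = 17620330/68949787 - 3342 = -230412567824/68949787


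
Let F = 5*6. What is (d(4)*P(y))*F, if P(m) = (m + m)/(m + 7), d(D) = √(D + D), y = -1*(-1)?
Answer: 15*√2 ≈ 21.213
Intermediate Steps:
y = 1
d(D) = √2*√D (d(D) = √(2*D) = √2*√D)
F = 30
P(m) = 2*m/(7 + m) (P(m) = (2*m)/(7 + m) = 2*m/(7 + m))
(d(4)*P(y))*F = ((√2*√4)*(2*1/(7 + 1)))*30 = ((√2*2)*(2*1/8))*30 = ((2*√2)*(2*1*(⅛)))*30 = ((2*√2)*(¼))*30 = (√2/2)*30 = 15*√2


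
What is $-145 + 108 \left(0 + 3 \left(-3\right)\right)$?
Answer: $-1117$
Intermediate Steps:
$-145 + 108 \left(0 + 3 \left(-3\right)\right) = -145 + 108 \left(0 - 9\right) = -145 + 108 \left(-9\right) = -145 - 972 = -1117$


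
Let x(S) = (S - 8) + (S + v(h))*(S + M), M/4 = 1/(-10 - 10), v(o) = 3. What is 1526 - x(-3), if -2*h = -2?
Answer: 1537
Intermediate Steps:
h = 1 (h = -½*(-2) = 1)
M = -⅕ (M = 4/(-10 - 10) = 4/(-20) = 4*(-1/20) = -⅕ ≈ -0.20000)
x(S) = -8 + S + (3 + S)*(-⅕ + S) (x(S) = (S - 8) + (S + 3)*(S - ⅕) = (-8 + S) + (3 + S)*(-⅕ + S) = -8 + S + (3 + S)*(-⅕ + S))
1526 - x(-3) = 1526 - (-43/5 + (-3)² + (19/5)*(-3)) = 1526 - (-43/5 + 9 - 57/5) = 1526 - 1*(-11) = 1526 + 11 = 1537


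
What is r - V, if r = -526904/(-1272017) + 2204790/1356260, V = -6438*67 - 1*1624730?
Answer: 354711658958770839/172518577642 ≈ 2.0561e+6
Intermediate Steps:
V = -2056076 (V = -431346 - 1624730 = -2056076)
r = 351914918047/172518577642 (r = -526904*(-1/1272017) + 2204790*(1/1356260) = 526904/1272017 + 220479/135626 = 351914918047/172518577642 ≈ 2.0399)
r - V = 351914918047/172518577642 - 1*(-2056076) = 351914918047/172518577642 + 2056076 = 354711658958770839/172518577642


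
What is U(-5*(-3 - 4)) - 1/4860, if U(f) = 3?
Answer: 14579/4860 ≈ 2.9998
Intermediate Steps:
U(-5*(-3 - 4)) - 1/4860 = 3 - 1/4860 = 14579/4860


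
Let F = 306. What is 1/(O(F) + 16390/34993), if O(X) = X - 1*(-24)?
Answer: 34993/11564080 ≈ 0.0030260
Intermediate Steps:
O(X) = 24 + X (O(X) = X + 24 = 24 + X)
1/(O(F) + 16390/34993) = 1/((24 + 306) + 16390/34993) = 1/(330 + 16390*(1/34993)) = 1/(330 + 16390/34993) = 1/(11564080/34993) = 34993/11564080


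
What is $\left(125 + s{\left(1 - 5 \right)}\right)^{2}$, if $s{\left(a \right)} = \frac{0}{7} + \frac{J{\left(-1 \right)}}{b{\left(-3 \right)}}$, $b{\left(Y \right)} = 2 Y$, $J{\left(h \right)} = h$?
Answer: $\frac{564001}{36} \approx 15667.0$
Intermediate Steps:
$s{\left(a \right)} = \frac{1}{6}$ ($s{\left(a \right)} = \frac{0}{7} - \frac{1}{2 \left(-3\right)} = 0 \cdot \frac{1}{7} - \frac{1}{-6} = 0 - - \frac{1}{6} = 0 + \frac{1}{6} = \frac{1}{6}$)
$\left(125 + s{\left(1 - 5 \right)}\right)^{2} = \left(125 + \frac{1}{6}\right)^{2} = \left(\frac{751}{6}\right)^{2} = \frac{564001}{36}$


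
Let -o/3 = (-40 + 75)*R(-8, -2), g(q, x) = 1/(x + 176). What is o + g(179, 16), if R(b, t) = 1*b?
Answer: 161281/192 ≈ 840.00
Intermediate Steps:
g(q, x) = 1/(176 + x)
R(b, t) = b
o = 840 (o = -3*(-40 + 75)*(-8) = -105*(-8) = -3*(-280) = 840)
o + g(179, 16) = 840 + 1/(176 + 16) = 840 + 1/192 = 161281/192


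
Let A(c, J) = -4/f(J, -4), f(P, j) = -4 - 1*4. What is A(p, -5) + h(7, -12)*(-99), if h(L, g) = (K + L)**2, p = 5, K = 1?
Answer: -12671/2 ≈ -6335.5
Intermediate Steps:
h(L, g) = (1 + L)**2
f(P, j) = -8 (f(P, j) = -4 - 4 = -8)
A(c, J) = 1/2 (A(c, J) = -4/(-8) = -4*(-1/8) = 1/2)
A(p, -5) + h(7, -12)*(-99) = 1/2 + (1 + 7)**2*(-99) = 1/2 + 8**2*(-99) = 1/2 + 64*(-99) = 1/2 - 6336 = -12671/2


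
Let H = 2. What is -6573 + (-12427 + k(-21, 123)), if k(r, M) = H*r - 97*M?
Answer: -30973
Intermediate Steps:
k(r, M) = -97*M + 2*r (k(r, M) = 2*r - 97*M = -97*M + 2*r)
-6573 + (-12427 + k(-21, 123)) = -6573 + (-12427 + (-97*123 + 2*(-21))) = -6573 + (-12427 + (-11931 - 42)) = -6573 + (-12427 - 11973) = -6573 - 24400 = -30973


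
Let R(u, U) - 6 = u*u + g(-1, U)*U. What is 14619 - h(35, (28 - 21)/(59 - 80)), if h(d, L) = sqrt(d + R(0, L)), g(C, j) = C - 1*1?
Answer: 14619 - 5*sqrt(15)/3 ≈ 14613.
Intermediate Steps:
g(C, j) = -1 + C (g(C, j) = C - 1 = -1 + C)
R(u, U) = 6 + u**2 - 2*U (R(u, U) = 6 + (u*u + (-1 - 1)*U) = 6 + (u**2 - 2*U) = 6 + u**2 - 2*U)
h(d, L) = sqrt(6 + d - 2*L) (h(d, L) = sqrt(d + (6 + 0**2 - 2*L)) = sqrt(d + (6 + 0 - 2*L)) = sqrt(d + (6 - 2*L)) = sqrt(6 + d - 2*L))
14619 - h(35, (28 - 21)/(59 - 80)) = 14619 - sqrt(6 + 35 - 2*(28 - 21)/(59 - 80)) = 14619 - sqrt(6 + 35 - 14/(-21)) = 14619 - sqrt(6 + 35 - 14*(-1)/21) = 14619 - sqrt(6 + 35 - 2*(-1/3)) = 14619 - sqrt(6 + 35 + 2/3) = 14619 - sqrt(125/3) = 14619 - 5*sqrt(15)/3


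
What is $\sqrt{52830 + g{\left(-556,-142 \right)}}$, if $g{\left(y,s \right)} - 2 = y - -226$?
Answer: $\sqrt{52502} \approx 229.13$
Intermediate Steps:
$g{\left(y,s \right)} = 228 + y$ ($g{\left(y,s \right)} = 2 + \left(y - -226\right) = 2 + \left(y + 226\right) = 2 + \left(226 + y\right) = 228 + y$)
$\sqrt{52830 + g{\left(-556,-142 \right)}} = \sqrt{52830 + \left(228 - 556\right)} = \sqrt{52830 - 328} = \sqrt{52502}$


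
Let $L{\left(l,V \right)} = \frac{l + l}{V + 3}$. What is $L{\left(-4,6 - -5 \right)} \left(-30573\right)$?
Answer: $\frac{122292}{7} \approx 17470.0$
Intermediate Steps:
$L{\left(l,V \right)} = \frac{2 l}{3 + V}$
$L{\left(-4,6 - -5 \right)} \left(-30573\right) = 2 \left(-4\right) \frac{1}{3 + \left(6 - -5\right)} \left(-30573\right) = 2 \left(-4\right) \frac{1}{3 + \left(6 + 5\right)} \left(-30573\right) = 2 \left(-4\right) \frac{1}{3 + 11} \left(-30573\right) = 2 \left(-4\right) \frac{1}{14} \left(-30573\right) = \left(- \frac{4}{7}\right) \left(-30573\right) = \frac{122292}{7}$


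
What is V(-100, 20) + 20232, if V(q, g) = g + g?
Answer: 20272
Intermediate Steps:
V(q, g) = 2*g
V(-100, 20) + 20232 = 2*20 + 20232 = 40 + 20232 = 20272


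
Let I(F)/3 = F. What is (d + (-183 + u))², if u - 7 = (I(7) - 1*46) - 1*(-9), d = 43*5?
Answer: 529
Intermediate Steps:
I(F) = 3*F
d = 215
u = -9 (u = 7 + ((3*7 - 1*46) - 1*(-9)) = 7 + ((21 - 46) + 9) = 7 + (-25 + 9) = 7 - 16 = -9)
(d + (-183 + u))² = (215 + (-183 - 9))² = (215 - 192)² = 23² = 529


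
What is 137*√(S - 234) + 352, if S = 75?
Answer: 352 + 137*I*√159 ≈ 352.0 + 1727.5*I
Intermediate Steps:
137*√(S - 234) + 352 = 137*√(75 - 234) + 352 = 137*√(-159) + 352 = 137*(I*√159) + 352 = 137*I*√159 + 352 = 352 + 137*I*√159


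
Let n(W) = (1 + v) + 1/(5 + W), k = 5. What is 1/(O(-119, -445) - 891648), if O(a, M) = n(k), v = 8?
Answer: -10/8916389 ≈ -1.1215e-6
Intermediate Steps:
n(W) = 9 + 1/(5 + W) (n(W) = (1 + 8) + 1/(5 + W) = 9 + 1/(5 + W))
O(a, M) = 91/10 (O(a, M) = (46 + 9*5)/(5 + 5) = (46 + 45)/10 = (⅒)*91 = 91/10)
1/(O(-119, -445) - 891648) = 1/(91/10 - 891648) = 1/(-8916389/10) = -10/8916389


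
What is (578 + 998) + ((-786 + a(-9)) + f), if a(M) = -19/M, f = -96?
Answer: 6265/9 ≈ 696.11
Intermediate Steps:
(578 + 998) + ((-786 + a(-9)) + f) = (578 + 998) + ((-786 - 19/(-9)) - 96) = 1576 + ((-786 - 19*(-⅑)) - 96) = 1576 + ((-786 + 19/9) - 96) = 1576 + (-7055/9 - 96) = 1576 - 7919/9 = 6265/9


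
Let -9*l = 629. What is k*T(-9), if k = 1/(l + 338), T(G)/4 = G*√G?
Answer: -972*I/2413 ≈ -0.40282*I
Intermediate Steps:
l = -629/9 (l = -⅑*629 = -629/9 ≈ -69.889)
T(G) = 4*G^(3/2) (T(G) = 4*(G*√G) = 4*G^(3/2))
k = 9/2413 (k = 1/(-629/9 + 338) = 1/(2413/9) = 9/2413 ≈ 0.0037298)
k*T(-9) = 9*(4*(-9)^(3/2))/2413 = 9*(4*(-27*I))/2413 = 9*(-108*I)/2413 = -972*I/2413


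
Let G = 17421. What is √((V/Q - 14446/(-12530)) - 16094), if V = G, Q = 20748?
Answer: I*√154136776838995405/3094910 ≈ 126.85*I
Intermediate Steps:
V = 17421
√((V/Q - 14446/(-12530)) - 16094) = √((17421/20748 - 14446/(-12530)) - 16094) = √((17421*(1/20748) - 14446*(-1/12530)) - 16094) = √((5807/6916 + 7223/6265) - 16094) = √(12333589/6189820 - 16094) = √(-99606629491/6189820) = I*√154136776838995405/3094910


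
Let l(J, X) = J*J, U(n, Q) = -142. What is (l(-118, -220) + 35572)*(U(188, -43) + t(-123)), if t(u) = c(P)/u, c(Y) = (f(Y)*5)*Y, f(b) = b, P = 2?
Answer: -865487056/123 ≈ -7.0365e+6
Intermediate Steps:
l(J, X) = J²
c(Y) = 5*Y² (c(Y) = (Y*5)*Y = (5*Y)*Y = 5*Y²)
t(u) = 20/u (t(u) = (5*2²)/u = (5*4)/u = 20/u)
(l(-118, -220) + 35572)*(U(188, -43) + t(-123)) = ((-118)² + 35572)*(-142 + 20/(-123)) = (13924 + 35572)*(-142 + 20*(-1/123)) = 49496*(-142 - 20/123) = 49496*(-17486/123) = -865487056/123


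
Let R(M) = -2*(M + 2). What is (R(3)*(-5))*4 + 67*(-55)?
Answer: -3485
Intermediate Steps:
R(M) = -4 - 2*M (R(M) = -2*(2 + M) = -4 - 2*M)
(R(3)*(-5))*4 + 67*(-55) = ((-4 - 2*3)*(-5))*4 + 67*(-55) = ((-4 - 6)*(-5))*4 - 3685 = -10*(-5)*4 - 3685 = 50*4 - 3685 = 200 - 3685 = -3485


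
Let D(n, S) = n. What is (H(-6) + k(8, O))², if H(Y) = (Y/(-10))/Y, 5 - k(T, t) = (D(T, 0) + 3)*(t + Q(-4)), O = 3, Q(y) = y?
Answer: 25281/100 ≈ 252.81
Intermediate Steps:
k(T, t) = 5 - (-4 + t)*(3 + T) (k(T, t) = 5 - (T + 3)*(t - 4) = 5 - (3 + T)*(-4 + t) = 5 - (-4 + t)*(3 + T))
H(Y) = -⅒ (H(Y) = (Y*(-⅒))/Y = (-Y/10)/Y = -⅒)
(H(-6) + k(8, O))² = (-⅒ + (17 - 3*3 + 4*8 - 1*8*3))² = (-⅒ + (17 - 9 + 32 - 24))² = (-⅒ + 16)² = (159/10)² = 25281/100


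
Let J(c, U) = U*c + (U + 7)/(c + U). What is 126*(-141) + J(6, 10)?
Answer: -283279/16 ≈ -17705.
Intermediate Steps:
J(c, U) = U*c + (7 + U)/(U + c)
126*(-141) + J(6, 10) = 126*(-141) + (7 + 10 + 10*6² + 6*10²)/(10 + 6) = -17766 + (7 + 10 + 10*36 + 6*100)/16 = -17766 + (7 + 10 + 360 + 600)/16 = -17766 + (1/16)*977 = -17766 + 977/16 = -283279/16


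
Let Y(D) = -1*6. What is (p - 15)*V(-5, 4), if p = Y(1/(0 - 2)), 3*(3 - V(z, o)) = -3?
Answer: -84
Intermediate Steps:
V(z, o) = 4 (V(z, o) = 3 - ⅓*(-3) = 3 + 1 = 4)
Y(D) = -6
p = -6
(p - 15)*V(-5, 4) = (-6 - 15)*4 = -21*4 = -84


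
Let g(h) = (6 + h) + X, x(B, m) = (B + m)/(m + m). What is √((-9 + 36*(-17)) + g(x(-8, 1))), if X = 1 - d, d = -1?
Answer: 3*I*√274/2 ≈ 24.829*I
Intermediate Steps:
X = 2 (X = 1 - 1*(-1) = 1 + 1 = 2)
x(B, m) = (B + m)/(2*m) (x(B, m) = (B + m)/((2*m)) = (B + m)*(1/(2*m)) = (B + m)/(2*m))
g(h) = 8 + h (g(h) = (6 + h) + 2 = 8 + h)
√((-9 + 36*(-17)) + g(x(-8, 1))) = √((-9 + 36*(-17)) + (8 + (½)*(-8 + 1)/1)) = √((-9 - 612) + (8 + (½)*1*(-7))) = √(-621 + (8 - 7/2)) = √(-621 + 9/2) = √(-1233/2) = 3*I*√274/2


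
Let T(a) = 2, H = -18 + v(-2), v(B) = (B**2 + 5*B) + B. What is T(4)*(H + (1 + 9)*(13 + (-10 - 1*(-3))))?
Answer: 68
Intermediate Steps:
v(B) = B**2 + 6*B
H = -26 (H = -18 - 2*(6 - 2) = -18 - 2*4 = -18 - 8 = -26)
T(4)*(H + (1 + 9)*(13 + (-10 - 1*(-3)))) = 2*(-26 + (1 + 9)*(13 + (-10 - 1*(-3)))) = 2*(-26 + 10*(13 + (-10 + 3))) = 2*(-26 + 10*(13 - 7)) = 2*(-26 + 10*6) = 2*(-26 + 60) = 2*34 = 68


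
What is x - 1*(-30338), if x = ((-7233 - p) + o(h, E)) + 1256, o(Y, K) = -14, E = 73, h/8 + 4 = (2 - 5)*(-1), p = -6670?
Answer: 31017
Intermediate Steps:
h = -8 (h = -32 + 8*((2 - 5)*(-1)) = -32 + 8*(-3*(-1)) = -32 + 8*3 = -32 + 24 = -8)
x = 679 (x = ((-7233 - 1*(-6670)) - 14) + 1256 = ((-7233 + 6670) - 14) + 1256 = (-563 - 14) + 1256 = -577 + 1256 = 679)
x - 1*(-30338) = 679 - 1*(-30338) = 679 + 30338 = 31017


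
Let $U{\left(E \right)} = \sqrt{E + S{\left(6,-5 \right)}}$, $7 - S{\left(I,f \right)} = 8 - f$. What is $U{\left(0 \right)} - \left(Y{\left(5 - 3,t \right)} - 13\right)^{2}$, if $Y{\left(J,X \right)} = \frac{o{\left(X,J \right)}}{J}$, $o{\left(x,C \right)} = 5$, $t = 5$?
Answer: $- \frac{441}{4} + i \sqrt{6} \approx -110.25 + 2.4495 i$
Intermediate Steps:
$S{\left(I,f \right)} = -1 + f$ ($S{\left(I,f \right)} = 7 - \left(8 - f\right) = 7 + \left(-8 + f\right) = -1 + f$)
$U{\left(E \right)} = \sqrt{-6 + E}$ ($U{\left(E \right)} = \sqrt{E - 6} = \sqrt{-6 + E}$)
$Y{\left(J,X \right)} = \frac{5}{J}$
$U{\left(0 \right)} - \left(Y{\left(5 - 3,t \right)} - 13\right)^{2} = \sqrt{-6 + 0} - \left(\frac{5}{5 - 3} - 13\right)^{2} = \sqrt{-6} - \left(\frac{5}{5 - 3} - 13\right)^{2} = i \sqrt{6} - \left(\frac{5}{2} - 13\right)^{2} = i \sqrt{6} - \left(- \frac{21}{2}\right)^{2} = i \sqrt{6} - \frac{441}{4} = - \frac{441}{4} + i \sqrt{6}$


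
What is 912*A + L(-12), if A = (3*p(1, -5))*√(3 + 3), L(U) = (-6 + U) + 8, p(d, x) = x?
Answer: -10 - 13680*√6 ≈ -33519.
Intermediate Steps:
L(U) = 2 + U
A = -15*√6 (A = (3*(-5))*√(3 + 3) = -15*√6 ≈ -36.742)
912*A + L(-12) = 912*(-15*√6) + (2 - 12) = -13680*√6 - 10 = -10 - 13680*√6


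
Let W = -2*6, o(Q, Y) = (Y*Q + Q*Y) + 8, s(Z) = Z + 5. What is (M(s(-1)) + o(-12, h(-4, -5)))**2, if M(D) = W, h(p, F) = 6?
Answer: 21904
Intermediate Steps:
s(Z) = 5 + Z
o(Q, Y) = 8 + 2*Q*Y (o(Q, Y) = (Q*Y + Q*Y) + 8 = 2*Q*Y + 8 = 8 + 2*Q*Y)
W = -12
M(D) = -12
(M(s(-1)) + o(-12, h(-4, -5)))**2 = (-12 + (8 + 2*(-12)*6))**2 = (-12 + (8 - 144))**2 = (-12 - 136)**2 = (-148)**2 = 21904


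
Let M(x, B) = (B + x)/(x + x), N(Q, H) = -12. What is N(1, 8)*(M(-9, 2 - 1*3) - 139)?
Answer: 4984/3 ≈ 1661.3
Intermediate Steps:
M(x, B) = (B + x)/(2*x) (M(x, B) = (B + x)/((2*x)) = (B + x)*(1/(2*x)) = (B + x)/(2*x))
N(1, 8)*(M(-9, 2 - 1*3) - 139) = -12*((½)*((2 - 1*3) - 9)/(-9) - 139) = -12*((½)*(-⅑)*((2 - 3) - 9) - 139) = -12*((½)*(-⅑)*(-1 - 9) - 139) = -12*((½)*(-⅑)*(-10) - 139) = -12*(5/9 - 139) = -12*(-1246/9) = 4984/3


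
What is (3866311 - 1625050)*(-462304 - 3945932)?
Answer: -9880007425596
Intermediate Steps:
(3866311 - 1625050)*(-462304 - 3945932) = 2241261*(-4408236) = -9880007425596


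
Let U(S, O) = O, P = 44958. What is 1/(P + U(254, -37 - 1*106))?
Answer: 1/44815 ≈ 2.2314e-5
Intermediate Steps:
1/(P + U(254, -37 - 1*106)) = 1/(44958 + (-37 - 1*106)) = 1/(44958 + (-37 - 106)) = 1/(44958 - 143) = 1/44815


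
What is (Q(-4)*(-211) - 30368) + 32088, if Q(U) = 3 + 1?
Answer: 876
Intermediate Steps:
Q(U) = 4
(Q(-4)*(-211) - 30368) + 32088 = (4*(-211) - 30368) + 32088 = (-844 - 30368) + 32088 = -31212 + 32088 = 876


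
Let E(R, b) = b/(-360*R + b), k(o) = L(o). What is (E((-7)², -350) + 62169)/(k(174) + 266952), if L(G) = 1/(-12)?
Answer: 191729256/823279711 ≈ 0.23288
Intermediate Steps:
L(G) = -1/12
k(o) = -1/12
E(R, b) = b/(b - 360*R)
(E((-7)², -350) + 62169)/(k(174) + 266952) = (-350/(-350 - 360*(-7)²) + 62169)/(-1/12 + 266952) = (-350/(-350 - 360*49) + 62169)/(3203423/12) = (-350/(-350 - 17640) + 62169)*(12/3203423) = (-350/(-17990) + 62169)*(12/3203423) = (-350*(-1/17990) + 62169)*(12/3203423) = (5/257 + 62169)*(12/3203423) = (15977438/257)*(12/3203423) = 191729256/823279711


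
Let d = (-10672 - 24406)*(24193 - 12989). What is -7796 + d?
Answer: -393021708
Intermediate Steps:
d = -393013912 (d = -35078*11204 = -393013912)
-7796 + d = -7796 - 393013912 = -393021708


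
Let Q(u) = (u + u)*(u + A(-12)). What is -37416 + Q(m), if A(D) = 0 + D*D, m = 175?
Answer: 74234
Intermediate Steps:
A(D) = D² (A(D) = 0 + D² = D²)
Q(u) = 2*u*(144 + u) (Q(u) = (u + u)*(u + (-12)²) = (2*u)*(u + 144) = (2*u)*(144 + u) = 2*u*(144 + u))
-37416 + Q(m) = -37416 + 2*175*(144 + 175) = -37416 + 2*175*319 = -37416 + 111650 = 74234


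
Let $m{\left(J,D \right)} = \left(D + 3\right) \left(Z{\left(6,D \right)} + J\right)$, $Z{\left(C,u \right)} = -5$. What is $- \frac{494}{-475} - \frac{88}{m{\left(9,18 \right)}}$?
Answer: $- \frac{4}{525} \approx -0.007619$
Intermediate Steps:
$m{\left(J,D \right)} = \left(-5 + J\right) \left(3 + D\right)$ ($m{\left(J,D \right)} = \left(D + 3\right) \left(-5 + J\right) = \left(3 + D\right) \left(-5 + J\right) = \left(-5 + J\right) \left(3 + D\right)$)
$- \frac{494}{-475} - \frac{88}{m{\left(9,18 \right)}} = - \frac{494}{-475} - \frac{88}{-15 - 90 + 3 \cdot 9 + 18 \cdot 9} = \left(-494\right) \left(- \frac{1}{475}\right) - \frac{88}{-15 - 90 + 27 + 162} = \frac{26}{25} - \frac{88}{84} = \frac{26}{25} - \frac{22}{21} = - \frac{4}{525}$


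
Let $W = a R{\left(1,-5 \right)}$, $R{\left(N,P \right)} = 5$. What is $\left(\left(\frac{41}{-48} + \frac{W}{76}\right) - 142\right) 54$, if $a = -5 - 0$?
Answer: $- \frac{1175247}{152} \approx -7731.9$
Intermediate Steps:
$a = -5$ ($a = -5 + 0 = -5$)
$W = -25$ ($W = \left(-5\right) 5 = -25$)
$\left(\left(\frac{41}{-48} + \frac{W}{76}\right) - 142\right) 54 = \left(\left(\frac{41}{-48} - \frac{25}{76}\right) - 142\right) 54 = \left(\left(41 \left(- \frac{1}{48}\right) - \frac{25}{76}\right) - 142\right) 54 = \left(\left(- \frac{41}{48} - \frac{25}{76}\right) - 142\right) 54 = \left(- \frac{1079}{912} - 142\right) 54 = \left(- \frac{130583}{912}\right) 54 = - \frac{1175247}{152}$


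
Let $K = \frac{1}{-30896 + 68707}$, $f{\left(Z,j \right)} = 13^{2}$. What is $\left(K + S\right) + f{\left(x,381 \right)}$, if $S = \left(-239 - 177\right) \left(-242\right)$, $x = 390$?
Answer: $\frac{3812899052}{37811} \approx 1.0084 \cdot 10^{5}$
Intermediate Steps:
$f{\left(Z,j \right)} = 169$
$K = \frac{1}{37811} \approx 2.6447 \cdot 10^{-5}$
$S = 100672$ ($S = \left(-416\right) \left(-242\right) = 100672$)
$\left(K + S\right) + f{\left(x,381 \right)} = \left(\frac{1}{37811} + 100672\right) + 169 = \frac{3806508993}{37811} + 169 = \frac{3812899052}{37811}$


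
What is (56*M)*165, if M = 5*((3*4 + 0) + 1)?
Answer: 600600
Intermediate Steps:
M = 65 (M = 5*((12 + 0) + 1) = 5*(12 + 1) = 5*13 = 65)
(56*M)*165 = (56*65)*165 = 3640*165 = 600600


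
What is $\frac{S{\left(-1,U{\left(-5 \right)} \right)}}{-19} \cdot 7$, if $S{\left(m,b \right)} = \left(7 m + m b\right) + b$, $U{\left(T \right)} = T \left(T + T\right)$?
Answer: $\frac{49}{19} \approx 2.5789$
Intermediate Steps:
$U{\left(T \right)} = 2 T^{2}$ ($U{\left(T \right)} = T 2 T = 2 T^{2}$)
$S{\left(m,b \right)} = b + 7 m + b m$ ($S{\left(m,b \right)} = \left(7 m + b m\right) + b = b + 7 m + b m$)
$\frac{S{\left(-1,U{\left(-5 \right)} \right)}}{-19} \cdot 7 = \frac{2 \left(-5\right)^{2} + 7 \left(-1\right) + 2 \left(-5\right)^{2} \left(-1\right)}{-19} \cdot 7 = - \frac{2 \cdot 25 - 7 + 2 \cdot 25 \left(-1\right)}{19} \cdot 7 = - \frac{50 - 7 + 50 \left(-1\right)}{19} \cdot 7 = - \frac{50 - 7 - 50}{19} \cdot 7 = \left(- \frac{1}{19}\right) \left(-7\right) 7 = \frac{7}{19} \cdot 7 = \frac{49}{19}$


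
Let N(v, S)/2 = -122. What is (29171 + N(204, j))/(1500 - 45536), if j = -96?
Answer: -28927/44036 ≈ -0.65689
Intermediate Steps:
N(v, S) = -244 (N(v, S) = 2*(-122) = -244)
(29171 + N(204, j))/(1500 - 45536) = (29171 - 244)/(1500 - 45536) = 28927/(-44036) = 28927*(-1/44036) = -28927/44036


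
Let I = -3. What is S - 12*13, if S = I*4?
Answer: -168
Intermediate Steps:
S = -12 (S = -3*4 = -12)
S - 12*13 = -12 - 12*13 = -12 - 156 = -168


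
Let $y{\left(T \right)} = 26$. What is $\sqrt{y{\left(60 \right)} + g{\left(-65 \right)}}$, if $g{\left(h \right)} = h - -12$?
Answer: $3 i \sqrt{3} \approx 5.1962 i$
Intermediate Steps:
$g{\left(h \right)} = 12 + h$ ($g{\left(h \right)} = h + 12 = 12 + h$)
$\sqrt{y{\left(60 \right)} + g{\left(-65 \right)}} = \sqrt{26 + \left(12 - 65\right)} = \sqrt{26 - 53} = \sqrt{-27} = 3 i \sqrt{3}$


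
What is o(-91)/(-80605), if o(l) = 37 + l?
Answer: 54/80605 ≈ 0.00066993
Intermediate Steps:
o(-91)/(-80605) = (37 - 91)/(-80605) = -54*(-1/80605) = 54/80605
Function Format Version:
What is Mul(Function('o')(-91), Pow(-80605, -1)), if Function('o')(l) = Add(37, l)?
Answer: Rational(54, 80605) ≈ 0.00066993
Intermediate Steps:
Mul(Function('o')(-91), Pow(-80605, -1)) = Mul(Add(37, -91), Pow(-80605, -1)) = Mul(-54, Rational(-1, 80605)) = Rational(54, 80605)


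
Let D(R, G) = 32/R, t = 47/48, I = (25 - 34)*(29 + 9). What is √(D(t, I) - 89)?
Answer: I*√124409/47 ≈ 7.5046*I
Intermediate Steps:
I = -342 (I = -9*38 = -342)
t = 47/48 (t = 47*(1/48) = 47/48 ≈ 0.97917)
√(D(t, I) - 89) = √(32/(47/48) - 89) = √(32*(48/47) - 89) = √(1536/47 - 89) = √(-2647/47) = I*√124409/47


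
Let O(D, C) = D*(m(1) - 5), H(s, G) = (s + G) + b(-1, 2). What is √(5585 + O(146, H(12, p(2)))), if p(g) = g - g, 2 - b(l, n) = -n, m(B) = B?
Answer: √5001 ≈ 70.718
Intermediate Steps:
b(l, n) = 2 + n (b(l, n) = 2 - (-1)*n = 2 + n)
p(g) = 0
H(s, G) = 4 + G + s (H(s, G) = (s + G) + (2 + 2) = (G + s) + 4 = 4 + G + s)
O(D, C) = -4*D (O(D, C) = D*(1 - 5) = D*(-4) = -4*D)
√(5585 + O(146, H(12, p(2)))) = √(5585 - 4*146) = √(5585 - 584) = √5001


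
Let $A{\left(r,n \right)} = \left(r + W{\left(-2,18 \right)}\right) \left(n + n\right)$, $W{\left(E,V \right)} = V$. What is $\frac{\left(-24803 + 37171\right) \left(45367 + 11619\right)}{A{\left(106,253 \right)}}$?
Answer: $\frac{88100356}{7843} \approx 11233.0$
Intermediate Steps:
$A{\left(r,n \right)} = 2 n \left(18 + r\right)$ ($A{\left(r,n \right)} = \left(r + 18\right) \left(n + n\right) = \left(18 + r\right) 2 n = 2 n \left(18 + r\right)$)
$\frac{\left(-24803 + 37171\right) \left(45367 + 11619\right)}{A{\left(106,253 \right)}} = \frac{\left(-24803 + 37171\right) \left(45367 + 11619\right)}{2 \cdot 253 \left(18 + 106\right)} = \frac{12368 \cdot 56986}{2 \cdot 253 \cdot 124} = \frac{704802848}{62744} = 704802848 \cdot \frac{1}{62744} = \frac{88100356}{7843}$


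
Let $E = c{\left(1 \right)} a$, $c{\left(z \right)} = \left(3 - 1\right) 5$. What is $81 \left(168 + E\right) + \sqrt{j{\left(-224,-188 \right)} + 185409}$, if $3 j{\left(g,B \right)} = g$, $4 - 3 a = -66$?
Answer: $32508 + \frac{7 \sqrt{34041}}{3} \approx 32939.0$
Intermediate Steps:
$a = \frac{70}{3}$ ($a = \frac{4}{3} - -22 = \frac{4}{3} + 22 = \frac{70}{3} \approx 23.333$)
$j{\left(g,B \right)} = \frac{g}{3}$
$c{\left(z \right)} = 10$ ($c{\left(z \right)} = 2 \cdot 5 = 10$)
$E = \frac{700}{3}$ ($E = 10 \cdot \frac{70}{3} = \frac{700}{3} \approx 233.33$)
$81 \left(168 + E\right) + \sqrt{j{\left(-224,-188 \right)} + 185409} = 81 \left(168 + \frac{700}{3}\right) + \sqrt{\frac{1}{3} \left(-224\right) + 185409} = 81 \cdot \frac{1204}{3} + \sqrt{- \frac{224}{3} + 185409} = 32508 + \sqrt{\frac{556003}{3}} = 32508 + \frac{7 \sqrt{34041}}{3}$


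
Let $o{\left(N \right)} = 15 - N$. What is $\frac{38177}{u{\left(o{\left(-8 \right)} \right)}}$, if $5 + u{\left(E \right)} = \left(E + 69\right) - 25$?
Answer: $\frac{38177}{62} \approx 615.76$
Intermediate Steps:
$u{\left(E \right)} = 39 + E$ ($u{\left(E \right)} = -5 + \left(\left(E + 69\right) - 25\right) = -5 + \left(\left(69 + E\right) - 25\right) = -5 + \left(44 + E\right) = 39 + E$)
$\frac{38177}{u{\left(o{\left(-8 \right)} \right)}} = \frac{38177}{39 + \left(15 - -8\right)} = \frac{38177}{39 + \left(15 + 8\right)} = \frac{38177}{39 + 23} = \frac{38177}{62}$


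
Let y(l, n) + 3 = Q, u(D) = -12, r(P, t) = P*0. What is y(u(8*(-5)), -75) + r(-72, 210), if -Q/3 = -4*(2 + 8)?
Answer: 117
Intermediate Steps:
r(P, t) = 0
Q = 120 (Q = -(-12)*(2 + 8) = -(-12)*10 = -3*(-40) = 120)
y(l, n) = 117 (y(l, n) = -3 + 120 = 117)
y(u(8*(-5)), -75) + r(-72, 210) = 117 + 0 = 117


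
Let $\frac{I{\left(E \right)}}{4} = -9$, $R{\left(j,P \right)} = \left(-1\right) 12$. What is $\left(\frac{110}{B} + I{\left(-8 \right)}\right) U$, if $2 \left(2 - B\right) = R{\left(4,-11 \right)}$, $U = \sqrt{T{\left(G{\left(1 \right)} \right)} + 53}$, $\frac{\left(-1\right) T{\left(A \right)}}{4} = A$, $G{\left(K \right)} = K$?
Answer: $- \frac{623}{4} \approx -155.75$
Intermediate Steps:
$T{\left(A \right)} = - 4 A$
$R{\left(j,P \right)} = -12$
$U = 7$ ($U = \sqrt{\left(-4\right) 1 + 53} = \sqrt{-4 + 53} = \sqrt{49} = 7$)
$B = 8$ ($B = 2 - -6 = 2 + 6 = 8$)
$I{\left(E \right)} = -36$ ($I{\left(E \right)} = 4 \left(-9\right) = -36$)
$\left(\frac{110}{B} + I{\left(-8 \right)}\right) U = \left(\frac{110}{8} - 36\right) 7 = \left(110 \cdot \frac{1}{8} - 36\right) 7 = \left(\frac{55}{4} - 36\right) 7 = \left(- \frac{89}{4}\right) 7 = - \frac{623}{4}$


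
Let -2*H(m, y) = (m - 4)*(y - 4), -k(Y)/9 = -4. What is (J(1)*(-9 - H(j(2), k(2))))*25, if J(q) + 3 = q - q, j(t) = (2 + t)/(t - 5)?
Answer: 7075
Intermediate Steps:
k(Y) = 36 (k(Y) = -9*(-4) = 36)
j(t) = (2 + t)/(-5 + t)
H(m, y) = -(-4 + m)*(-4 + y)/2 (H(m, y) = -(m - 4)*(y - 4)/2 = -(-4 + m)*(-4 + y)/2)
J(q) = -3 (J(q) = -3 + (q - q) = -3 + 0 = -3)
(J(1)*(-9 - H(j(2), k(2))))*25 = -3*(-9 - (-8 + 2*((2 + 2)/(-5 + 2)) + 2*36 - ½*(2 + 2)/(-5 + 2)*36))*25 = -3*(-9 - (-8 + 2*(4/(-3)) + 72 - ½*4/(-3)*36))*25 = -3*(-9 - (-8 + 2*(-⅓*4) + 72 - ½*(-⅓*4)*36))*25 = -3*(-9 - (-8 + 2*(-4/3) + 72 - ½*(-4/3)*36))*25 = -3*(-9 - (-8 - 8/3 + 72 + 24))*25 = -3*(-9 - 1*256/3)*25 = -3*(-9 - 256/3)*25 = -3*(-283/3)*25 = 283*25 = 7075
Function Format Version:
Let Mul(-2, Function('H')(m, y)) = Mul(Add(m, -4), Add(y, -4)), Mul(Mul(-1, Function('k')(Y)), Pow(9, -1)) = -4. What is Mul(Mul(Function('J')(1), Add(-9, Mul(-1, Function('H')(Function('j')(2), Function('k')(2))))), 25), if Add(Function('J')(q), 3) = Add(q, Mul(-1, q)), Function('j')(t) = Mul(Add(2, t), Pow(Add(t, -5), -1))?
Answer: 7075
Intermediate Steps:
Function('k')(Y) = 36 (Function('k')(Y) = Mul(-9, -4) = 36)
Function('j')(t) = Mul(Pow(Add(-5, t), -1), Add(2, t)) (Function('j')(t) = Mul(Add(2, t), Pow(Add(-5, t), -1)) = Mul(Pow(Add(-5, t), -1), Add(2, t)))
Function('H')(m, y) = Mul(Rational(-1, 2), Add(-4, m), Add(-4, y)) (Function('H')(m, y) = Mul(Rational(-1, 2), Mul(Add(m, -4), Add(y, -4))) = Mul(Rational(-1, 2), Mul(Add(-4, m), Add(-4, y))) = Mul(Rational(-1, 2), Add(-4, m), Add(-4, y)))
Function('J')(q) = -3 (Function('J')(q) = Add(-3, Add(q, Mul(-1, q))) = Add(-3, 0) = -3)
Mul(Mul(Function('J')(1), Add(-9, Mul(-1, Function('H')(Function('j')(2), Function('k')(2))))), 25) = Mul(Mul(-3, Add(-9, Mul(-1, Add(-8, Mul(2, Mul(Pow(Add(-5, 2), -1), Add(2, 2))), Mul(2, 36), Mul(Rational(-1, 2), Mul(Pow(Add(-5, 2), -1), Add(2, 2)), 36))))), 25) = Mul(Mul(-3, Add(-9, Mul(-1, Add(-8, Mul(2, Mul(Pow(-3, -1), 4)), 72, Mul(Rational(-1, 2), Mul(Pow(-3, -1), 4), 36))))), 25) = Mul(Mul(-3, Add(-9, Mul(-1, Add(-8, Mul(2, Mul(Rational(-1, 3), 4)), 72, Mul(Rational(-1, 2), Mul(Rational(-1, 3), 4), 36))))), 25) = Mul(Mul(-3, Add(-9, Mul(-1, Add(-8, Mul(2, Rational(-4, 3)), 72, Mul(Rational(-1, 2), Rational(-4, 3), 36))))), 25) = Mul(Mul(-3, Add(-9, Mul(-1, Add(-8, Rational(-8, 3), 72, 24)))), 25) = Mul(Mul(-3, Add(-9, Mul(-1, Rational(256, 3)))), 25) = Mul(Mul(-3, Add(-9, Rational(-256, 3))), 25) = Mul(Mul(-3, Rational(-283, 3)), 25) = Mul(283, 25) = 7075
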